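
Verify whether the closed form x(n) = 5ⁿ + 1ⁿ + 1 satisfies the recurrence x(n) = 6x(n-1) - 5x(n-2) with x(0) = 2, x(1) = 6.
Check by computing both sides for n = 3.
From the recurrence with x(0) = 2, x(1) = 6:
  x(0) = 2, x(1) = 6, x(2) = 26, x(3) = 126
  so the recurrence gives x(3) = 126.
From the proposed closed form x(n) = 5ⁿ + 1ⁿ + 1:
  x(3) = 127.
The recurrence gives 126 but the closed form gives 127, so the closed form does not satisfy the recurrence.

No, the closed form is incorrect.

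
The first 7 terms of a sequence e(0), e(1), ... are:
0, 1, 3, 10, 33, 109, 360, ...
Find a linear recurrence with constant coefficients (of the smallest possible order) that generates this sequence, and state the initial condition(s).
Look for the lowest-order linear relation among consecutive terms.
Observation: e(n) - 3·e(n-1) - (1)·e(n-2) = 0 holds for the shown terms, and no order-1 relation e(n) = α·e(n-1) + β fits.
Check at n=3: 3·3 + (1)·1 = 10. ✓

e(n) = 3e(n-1) + e(n-2), e(0) = 0, e(1) = 1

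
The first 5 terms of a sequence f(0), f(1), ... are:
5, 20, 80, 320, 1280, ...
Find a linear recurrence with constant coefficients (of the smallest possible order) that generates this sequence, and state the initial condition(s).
Look for the lowest-order linear relation among consecutive terms.
Observation: each term is 4× the previous.
Check at n=2: 4·20 = 80. ✓

f(n) = 4 × f(n-1), f(0) = 5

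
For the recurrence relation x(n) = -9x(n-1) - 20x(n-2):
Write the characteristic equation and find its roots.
Substitute x(n) = rⁿ and divide through by rⁿ⁻²: r² + 9r + 20 = 0
Factor: (r + 4)(r + 5) = 0, so r = -4, -5.
General solution: x(n) = A·(-4)ⁿ + B·(-5)ⁿ

Characteristic: r² + 9r + 20 = 0, Roots: r = -4, -5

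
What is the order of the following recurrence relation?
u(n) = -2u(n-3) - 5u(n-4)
The order is the largest lag k for which u(n-k) appears. Here the deepest term is u(n-4), so the order is 4.

Order 4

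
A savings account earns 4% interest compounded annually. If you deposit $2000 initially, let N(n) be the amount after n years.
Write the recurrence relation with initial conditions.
Each year the balance grows by 4%, i.e. is multiplied by 1 + 4/100 = 1.04, so N(n) = 1.04 × N(n-1). The initial deposit gives N(0) = 2000.
Unrolling gives the closed form N(n) = 2000 × (1.04)ⁿ.

N(n) = 1.04 × N(n-1), N(0) = 2000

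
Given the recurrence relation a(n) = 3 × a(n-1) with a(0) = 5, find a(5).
Computing step by step:
a(0) = 5
a(1) = 3 × 5 = 15
a(2) = 3 × 15 = 45
a(3) = 3 × 45 = 135
a(4) = 3 × 135 = 405
a(5) = 3 × 405 = 1215

1215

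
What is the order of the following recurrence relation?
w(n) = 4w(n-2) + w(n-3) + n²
The order is the largest lag k for which w(n-k) appears. Here the deepest term is w(n-3) (the n² term is non-homogeneous and does not affect the order), so the order is 3.

Order 3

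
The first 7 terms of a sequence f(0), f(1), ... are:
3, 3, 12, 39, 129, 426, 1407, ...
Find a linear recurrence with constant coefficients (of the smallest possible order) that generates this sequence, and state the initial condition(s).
Look for the lowest-order linear relation among consecutive terms.
Observation: f(n) - 3·f(n-1) - (1)·f(n-2) = 0 holds for the shown terms, and no order-1 relation f(n) = α·f(n-1) + β fits.
Check at n=3: 3·12 + (1)·3 = 39. ✓

f(n) = 3f(n-1) + f(n-2), f(0) = 3, f(1) = 3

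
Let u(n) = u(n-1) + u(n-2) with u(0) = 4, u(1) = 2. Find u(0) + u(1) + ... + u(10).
Computing the sequence terms: 4, 2, 6, 8, 14, 22, 36, 58, 94, 152, 246
Adding these values together:

642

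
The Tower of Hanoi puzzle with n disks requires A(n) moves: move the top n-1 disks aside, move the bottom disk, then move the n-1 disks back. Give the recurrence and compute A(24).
Moving n disks = move the top n-1 disks aside (A(n-1) moves) + move the largest disk (1 move) + move the n-1 disks back on top (A(n-1) moves), so A(n) = 2A(n-1) + 1, with A(1) = 1 (a single disk takes one move).
First terms: 1, 3, 7, 15, 31, 63, … — each is one less than a power of 2. Indeed A(n) + 1 = 2(A(n-1) + 1) with A(1) + 1 = 2, so A(n) + 1 = 2ⁿ and A(n) = 2ⁿ - 1.
Hence A(24) = 2^24 - 1 = 16777216 - 1 = 16777215.

A(n) = 2A(n-1) + 1, A(1) = 1; A(24) = 16777215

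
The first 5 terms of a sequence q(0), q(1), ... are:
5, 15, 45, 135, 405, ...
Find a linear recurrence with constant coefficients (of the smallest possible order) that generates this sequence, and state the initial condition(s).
Look for the lowest-order linear relation among consecutive terms.
Observation: each term is 3× the previous.
Check at n=2: 3·15 = 45. ✓

q(n) = 3 × q(n-1), q(0) = 5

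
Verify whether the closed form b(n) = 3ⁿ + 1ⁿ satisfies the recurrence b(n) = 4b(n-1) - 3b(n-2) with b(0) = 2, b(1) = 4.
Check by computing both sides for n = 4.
From the recurrence with b(0) = 2, b(1) = 4:
  b(0) = 2, b(1) = 4, b(2) = 10, b(3) = 28, b(4) = 82
  so the recurrence gives b(4) = 82.
From the proposed closed form b(n) = 3ⁿ + 1ⁿ:
  b(4) = 82.
Both sides give 82 at n = 4, and the initial condition(s) match, so the closed form is consistent.

Yes, the closed form is correct.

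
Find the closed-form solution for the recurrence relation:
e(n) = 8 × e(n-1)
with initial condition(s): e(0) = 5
Recurrence: e(n) = 8 × e(n-1), initial: e(0) = 5.
Each term is 8 times the previous, so this is geometric with ratio 8. After n steps: e(n) = e(0)·8ⁿ = 5·8ⁿ.

e(n) = 5·8ⁿ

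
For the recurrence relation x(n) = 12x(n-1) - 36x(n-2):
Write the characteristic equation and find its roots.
Substitute x(n) = rⁿ and divide through by rⁿ⁻²: r² - 12r + 36 = 0
Factor: (r - 6)² = 0, so r = 6 (double root).
General solution: x(n) = (A + Bn)·6ⁿ

Characteristic: r² - 12r + 36 = 0, Roots: r = 6 (double root)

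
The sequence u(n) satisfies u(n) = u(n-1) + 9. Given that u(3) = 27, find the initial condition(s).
u(3) = u(0) + 3·9, so u(0) = 27 - 27 = 0.

u(0) = 0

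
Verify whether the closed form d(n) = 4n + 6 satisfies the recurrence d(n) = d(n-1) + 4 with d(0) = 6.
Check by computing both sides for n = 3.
From the recurrence with d(0) = 6:
  d(0) = 6, d(1) = 10, d(2) = 14, d(3) = 18
  so the recurrence gives d(3) = 18.
From the proposed closed form d(n) = 4n + 6:
  d(3) = 18.
Both sides give 18 at n = 3, and the initial condition(s) match, so the closed form is consistent.

Yes, the closed form is correct.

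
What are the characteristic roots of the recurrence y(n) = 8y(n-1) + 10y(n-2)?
Substitute y(n) = rⁿ and divide through by rⁿ⁻²: r² - 8r - 10 = 0
Discriminant: 8² + 4·10 = 104, not a perfect square, so by the quadratic formula r = (8 ± √104)/2.
General solution: y(n) = A·r₁ⁿ + B·r₂ⁿ where r₁,r₂ = (8 ± √104)/2

Characteristic: r² - 8r - 10 = 0, Roots: r = (8 ± √104)/2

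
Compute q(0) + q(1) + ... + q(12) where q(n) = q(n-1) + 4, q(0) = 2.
Computing the sequence terms: 2, 6, 10, 14, 18, 22, 26, 30, 34, 38, 42, 46, 50
Adding these values together:

338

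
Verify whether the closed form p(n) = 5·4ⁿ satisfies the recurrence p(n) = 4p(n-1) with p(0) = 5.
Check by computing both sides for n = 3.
From the recurrence with p(0) = 5:
  p(0) = 5, p(1) = 20, p(2) = 80, p(3) = 320
  so the recurrence gives p(3) = 320.
From the proposed closed form p(n) = 5·4ⁿ:
  p(3) = 320.
Both sides give 320 at n = 3, and the initial condition(s) match, so the closed form is consistent.

Yes, the closed form is correct.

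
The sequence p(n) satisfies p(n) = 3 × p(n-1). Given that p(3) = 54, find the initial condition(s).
In general p(n) = 3ⁿ · p(0). At n = 3: p(0) = p(3) / 3^3 = 54 / 27 = 2.

p(0) = 2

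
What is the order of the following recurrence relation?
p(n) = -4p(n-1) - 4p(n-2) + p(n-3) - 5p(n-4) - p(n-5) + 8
The order is the largest lag k for which p(n-k) appears. Here the deepest term is p(n-5) (the 8 term is non-homogeneous and does not affect the order), so the order is 5.

Order 5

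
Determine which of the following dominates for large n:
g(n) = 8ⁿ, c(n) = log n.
Comparing growth rates:
Growth-rate hierarchy: log n ≺ any polynomial ≺ any exponential cⁿ (c>1) ≺ n! ≺ nⁿ.
exponential base 8 dominates logarithmic asymptotically.

g(n) grows faster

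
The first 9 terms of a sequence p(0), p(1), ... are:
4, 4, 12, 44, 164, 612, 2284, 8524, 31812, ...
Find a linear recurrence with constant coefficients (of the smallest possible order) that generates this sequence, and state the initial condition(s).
Look for the lowest-order linear relation among consecutive terms.
Observation: p(n) - 4·p(n-1) - (-1)·p(n-2) = 0 holds for the shown terms, and no order-1 relation p(n) = α·p(n-1) + β fits.
Check at n=3: 4·12 + (-1)·4 = 44. ✓

p(n) = 4p(n-1) - p(n-2), p(0) = 4, p(1) = 4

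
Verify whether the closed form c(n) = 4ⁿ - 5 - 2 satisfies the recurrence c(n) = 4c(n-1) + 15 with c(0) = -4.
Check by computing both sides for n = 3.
From the recurrence with c(0) = -4:
  c(0) = -4, c(1) = -1, c(2) = 11, c(3) = 59
  so the recurrence gives c(3) = 59.
From the proposed closed form c(n) = 4ⁿ - 5 - 2:
  c(3) = 57.
The recurrence gives 59 but the closed form gives 57, so the closed form does not satisfy the recurrence.

No, the closed form is incorrect.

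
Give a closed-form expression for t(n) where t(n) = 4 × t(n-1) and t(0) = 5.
Recurrence: t(n) = 4 × t(n-1), initial: t(0) = 5.
Each term is 4 times the previous, so this is geometric with ratio 4. After n steps: t(n) = t(0)·4ⁿ = 5·4ⁿ.

t(n) = 5·4ⁿ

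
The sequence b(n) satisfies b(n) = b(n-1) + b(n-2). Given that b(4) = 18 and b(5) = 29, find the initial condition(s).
Work backwards using b(k) = b(k+2) - b(k+1):
b(3) = b(5) - b(4) = 29 - 18 = 11
b(2) = b(4) - b(3) = 18 - 11 = 7
b(1) = b(3) - b(2) = 11 - 7 = 4
b(0) = b(2) - b(1) = 7 - 4 = 3

b(0) = 3, b(1) = 4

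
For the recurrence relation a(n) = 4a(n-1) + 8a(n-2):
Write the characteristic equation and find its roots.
Substitute a(n) = rⁿ and divide through by rⁿ⁻²: r² - 4r - 8 = 0
Discriminant: 4² + 4·8 = 48, not a perfect square, so by the quadratic formula r = (4 ± √48)/2.
General solution: a(n) = A·r₁ⁿ + B·r₂ⁿ where r₁,r₂ = (4 ± √48)/2

Characteristic: r² - 4r - 8 = 0, Roots: r = (4 ± √48)/2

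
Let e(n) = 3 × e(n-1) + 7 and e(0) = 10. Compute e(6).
Computing step by step:
e(0) = 10
e(1) = 3 × 10 + 7 = 37
e(2) = 3 × 37 + 7 = 118
e(3) = 3 × 118 + 7 = 361
e(4) = 3 × 361 + 7 = 1090
e(5) = 3 × 1090 + 7 = 3277
e(6) = 3 × 3277 + 7 = 9838

9838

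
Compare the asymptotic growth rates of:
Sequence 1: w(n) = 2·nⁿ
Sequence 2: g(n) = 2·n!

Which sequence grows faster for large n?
Comparing growth rates:
Growth-rate hierarchy: log n ≺ any polynomial ≺ any exponential cⁿ (c>1) ≺ n! ≺ nⁿ.
super-exponential nⁿ dominates factorial asymptotically.

w(n) grows faster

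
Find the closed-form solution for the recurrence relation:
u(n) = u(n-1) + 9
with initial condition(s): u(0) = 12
Recurrence: u(n) = u(n-1) + 9, initial: u(0) = 12.
Each step adds 9, so u(n) = u(0) + 9n = 9n + 12.

u(n) = 9n + 12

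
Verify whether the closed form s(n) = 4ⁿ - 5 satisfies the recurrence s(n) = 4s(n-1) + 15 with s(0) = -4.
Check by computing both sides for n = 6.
From the recurrence with s(0) = -4:
  s(0) = -4, s(1) = -1, s(2) = 11, s(3) = 59, s(4) = 251, s(5) = 1019, s(6) = 4091
  so the recurrence gives s(6) = 4091.
From the proposed closed form s(n) = 4ⁿ - 5:
  s(6) = 4091.
Both sides give 4091 at n = 6, and the initial condition(s) match, so the closed form is consistent.

Yes, the closed form is correct.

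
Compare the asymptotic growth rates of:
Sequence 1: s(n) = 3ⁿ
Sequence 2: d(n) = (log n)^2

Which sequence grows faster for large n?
Comparing growth rates:
Growth-rate hierarchy: log n ≺ any polynomial ≺ any exponential cⁿ (c>1) ≺ n! ≺ nⁿ.
exponential base 3 dominates polylogarithmic (log n)^2 asymptotically.

s(n) grows faster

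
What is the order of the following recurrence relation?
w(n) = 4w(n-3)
The order is the largest lag k for which w(n-k) appears. Here the deepest term is w(n-3), so the order is 3.

Order 3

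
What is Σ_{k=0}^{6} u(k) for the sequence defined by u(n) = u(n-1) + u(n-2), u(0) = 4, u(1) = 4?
Computing the sequence terms: 4, 4, 8, 12, 20, 32, 52
Adding these values together:

132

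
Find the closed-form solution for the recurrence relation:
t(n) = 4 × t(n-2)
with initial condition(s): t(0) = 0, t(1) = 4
Recurrence: t(n) = 4 × t(n-2), initial: t(0) = 0, t(1) = 4.
Characteristic equation: r² - 4 = 0, which factors as (r - 2)(r + 2) = 0, so r = 2, -2. General solution t(n) = A·2ⁿ + B·(-2)ⁿ. From t(0) = 0: A + B = 0. From t(1) = 4: 2A - 2B = 4. Solving gives A = 1, B = -1.

t(n) = 2ⁿ - (-2)ⁿ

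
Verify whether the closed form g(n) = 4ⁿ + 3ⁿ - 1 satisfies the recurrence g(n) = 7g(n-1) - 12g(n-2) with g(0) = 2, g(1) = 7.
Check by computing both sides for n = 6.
From the recurrence with g(0) = 2, g(1) = 7:
  g(0) = 2, g(1) = 7, g(2) = 25, g(3) = 91, g(4) = 337, g(5) = 1267, g(6) = 4825
  so the recurrence gives g(6) = 4825.
From the proposed closed form g(n) = 4ⁿ + 3ⁿ - 1:
  g(6) = 4824.
The recurrence gives 4825 but the closed form gives 4824, so the closed form does not satisfy the recurrence.

No, the closed form is incorrect.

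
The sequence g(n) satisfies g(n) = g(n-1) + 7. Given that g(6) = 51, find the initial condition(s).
g(6) = g(0) + 6·7, so g(0) = 51 - 42 = 9.

g(0) = 9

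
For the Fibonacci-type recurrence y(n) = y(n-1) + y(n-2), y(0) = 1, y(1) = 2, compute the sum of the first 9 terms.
Computing the sequence terms: 1, 2, 3, 5, 8, 13, 21, 34, 55
Adding these values together:

142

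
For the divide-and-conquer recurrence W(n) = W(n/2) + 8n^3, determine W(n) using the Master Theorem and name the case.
Master Theorem template: W(n) = a·W(n/b) + f(n).
Here: a=1, b=2, f(n)=8n^3
Compute log_b(a) = log_2(1) = 0.
f(n) = 8n^3 = Ω(n^(0+ε)) with ε = 3, and the regularity condition holds (a·f(n/b) = (a/b^3)·f(n) with a/b^3 = 2^-3 < 1). Case 3: W(n) = Θ(f(n)) = Θ(n^3).

Case 3: W(n) = Θ(n^3)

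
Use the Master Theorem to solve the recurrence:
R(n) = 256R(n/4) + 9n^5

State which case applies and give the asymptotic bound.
Master Theorem template: R(n) = a·R(n/b) + f(n).
Here: a=256, b=4, f(n)=9n^5
Compute log_b(a) = log_4(256) = 4.
f(n) = 9n^5 = Ω(n^(4+ε)) with ε = 1, and the regularity condition holds (a·f(n/b) = (a/b^5)·f(n) with a/b^5 = 4^-1 < 1). Case 3: R(n) = Θ(f(n)) = Θ(n^5).

Case 3: R(n) = Θ(n^5)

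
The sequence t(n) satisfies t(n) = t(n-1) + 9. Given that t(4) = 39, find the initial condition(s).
t(4) = t(0) + 4·9, so t(0) = 39 - 36 = 3.

t(0) = 3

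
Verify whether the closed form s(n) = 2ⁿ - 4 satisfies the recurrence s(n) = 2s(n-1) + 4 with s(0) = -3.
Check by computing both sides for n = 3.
From the recurrence with s(0) = -3:
  s(0) = -3, s(1) = -2, s(2) = 0, s(3) = 4
  so the recurrence gives s(3) = 4.
From the proposed closed form s(n) = 2ⁿ - 4:
  s(3) = 4.
Both sides give 4 at n = 3, and the initial condition(s) match, so the closed form is consistent.

Yes, the closed form is correct.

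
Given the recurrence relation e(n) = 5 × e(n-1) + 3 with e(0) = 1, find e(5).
Computing step by step:
e(0) = 1
e(1) = 5 × 1 + 3 = 8
e(2) = 5 × 8 + 3 = 43
e(3) = 5 × 43 + 3 = 218
e(4) = 5 × 218 + 3 = 1093
e(5) = 5 × 1093 + 3 = 5468

5468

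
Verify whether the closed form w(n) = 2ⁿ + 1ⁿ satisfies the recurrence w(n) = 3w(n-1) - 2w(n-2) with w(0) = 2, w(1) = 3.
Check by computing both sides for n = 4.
From the recurrence with w(0) = 2, w(1) = 3:
  w(0) = 2, w(1) = 3, w(2) = 5, w(3) = 9, w(4) = 17
  so the recurrence gives w(4) = 17.
From the proposed closed form w(n) = 2ⁿ + 1ⁿ:
  w(4) = 17.
Both sides give 17 at n = 4, and the initial condition(s) match, so the closed form is consistent.

Yes, the closed form is correct.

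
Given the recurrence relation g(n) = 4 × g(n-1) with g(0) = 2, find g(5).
Computing step by step:
g(0) = 2
g(1) = 4 × 2 = 8
g(2) = 4 × 8 = 32
g(3) = 4 × 32 = 128
g(4) = 4 × 128 = 512
g(5) = 4 × 512 = 2048

2048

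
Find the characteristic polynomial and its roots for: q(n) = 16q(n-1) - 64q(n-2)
Substitute q(n) = rⁿ and divide through by rⁿ⁻²: r² - 16r + 64 = 0
Factor: (r - 8)² = 0, so r = 8 (double root).
General solution: q(n) = (A + Bn)·8ⁿ

Characteristic: r² - 16r + 64 = 0, Roots: r = 8 (double root)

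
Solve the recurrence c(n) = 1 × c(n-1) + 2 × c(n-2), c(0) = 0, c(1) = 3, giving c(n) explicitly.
Recurrence: c(n) = 1 × c(n-1) + 2 × c(n-2), initial: c(0) = 0, c(1) = 3.
Characteristic equation: r² - 1r - 2 = 0, which factors as (r - 2)(r + 1) = 0, so r = 2, -1. General solution c(n) = A·2ⁿ + B·(-1)ⁿ. From c(0) = 0: A + B = 0. From c(1) = 3: 2A - 1B = 3. Solving gives A = 1, B = -1.

c(n) = 2ⁿ - (-1)ⁿ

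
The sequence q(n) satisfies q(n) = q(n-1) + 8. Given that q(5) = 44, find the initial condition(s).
q(5) = q(0) + 5·8, so q(0) = 44 - 40 = 4.

q(0) = 4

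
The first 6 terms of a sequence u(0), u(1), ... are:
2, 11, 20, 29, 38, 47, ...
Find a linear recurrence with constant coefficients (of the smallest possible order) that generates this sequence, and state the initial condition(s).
Look for the lowest-order linear relation among consecutive terms.
Observation: consecutive differences are constant (= 9).
Check at n=2: 1·11 + 9 = 20. ✓

u(n) = u(n-1) + 9, u(0) = 2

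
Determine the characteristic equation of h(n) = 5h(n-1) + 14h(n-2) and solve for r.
Substitute h(n) = rⁿ and divide through by rⁿ⁻²: r² - 5r - 14 = 0
Factor: (r + 2)(r - 7) = 0, so r = -2, 7.
General solution: h(n) = A·(-2)ⁿ + B·7ⁿ

Characteristic: r² - 5r - 14 = 0, Roots: r = -2, 7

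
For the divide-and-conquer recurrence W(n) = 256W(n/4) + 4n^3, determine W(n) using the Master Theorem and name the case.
Master Theorem template: W(n) = a·W(n/b) + f(n).
Here: a=256, b=4, f(n)=4n^3
Compute log_b(a) = log_4(256) = 4.
f(n) = 4n^3 = O(n^(4-ε)) with ε = 1. Case 1: W(n) = Θ(n^log_b(a)) = Θ(n^4).

Case 1: W(n) = Θ(n^4)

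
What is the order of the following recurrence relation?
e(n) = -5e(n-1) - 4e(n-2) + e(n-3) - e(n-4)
The order is the largest lag k for which e(n-k) appears. Here the deepest term is e(n-4), so the order is 4.

Order 4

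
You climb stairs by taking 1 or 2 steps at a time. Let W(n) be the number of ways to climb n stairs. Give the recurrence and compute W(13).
Condition on the size of the last step (1 to 2): before it there were n-1, …, n-2 stairs climbed, and these cases are disjoint, so W(n) = W(n-1) + W(n-2) (Fibonacci-type sequence).
Initial conditions by direct count (compositions of i into parts ≤ 2): W(1) = 1; W(2) = 2.
Iterating the recurrence: W(3) = 3, W(4) = 5, W(5) = 8, W(6) = 13, W(7) = 21, W(8) = 34, W(9) = 55, W(10) = 89, W(11) = 144, W(12) = 233, W(13) = 377.

W(n) = W(n-1) + W(n-2), W(1) = 1, W(2) = 2; W(13) = 377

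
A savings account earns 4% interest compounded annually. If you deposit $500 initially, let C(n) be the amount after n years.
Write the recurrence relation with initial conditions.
Each year the balance grows by 4%, i.e. is multiplied by 1 + 4/100 = 1.04, so C(n) = 1.04 × C(n-1). The initial deposit gives C(0) = 500.
Unrolling gives the closed form C(n) = 500 × (1.04)ⁿ.

C(n) = 1.04 × C(n-1), C(0) = 500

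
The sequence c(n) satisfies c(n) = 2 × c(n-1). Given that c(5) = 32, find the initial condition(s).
In general c(n) = 2ⁿ · c(0). At n = 5: c(0) = c(5) / 2^5 = 32 / 32 = 1.

c(0) = 1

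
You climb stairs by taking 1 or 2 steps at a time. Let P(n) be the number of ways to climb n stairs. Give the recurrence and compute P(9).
Condition on the size of the last step (1 to 2): before it there were n-1, …, n-2 stairs climbed, and these cases are disjoint, so P(n) = P(n-1) + P(n-2) (Fibonacci-type sequence).
Initial conditions by direct count (compositions of i into parts ≤ 2): P(1) = 1; P(2) = 2.
Iterating the recurrence: P(3) = 3, P(4) = 5, P(5) = 8, P(6) = 13, P(7) = 21, P(8) = 34, P(9) = 55.

P(n) = P(n-1) + P(n-2), P(1) = 1, P(2) = 2; P(9) = 55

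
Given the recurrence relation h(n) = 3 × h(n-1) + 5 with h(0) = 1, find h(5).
Computing step by step:
h(0) = 1
h(1) = 3 × 1 + 5 = 8
h(2) = 3 × 8 + 5 = 29
h(3) = 3 × 29 + 5 = 92
h(4) = 3 × 92 + 5 = 281
h(5) = 3 × 281 + 5 = 848

848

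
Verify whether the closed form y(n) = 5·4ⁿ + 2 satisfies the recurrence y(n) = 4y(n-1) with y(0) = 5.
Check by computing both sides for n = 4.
From the recurrence with y(0) = 5:
  y(0) = 5, y(1) = 20, y(2) = 80, y(3) = 320, y(4) = 1280
  so the recurrence gives y(4) = 1280.
From the proposed closed form y(n) = 5·4ⁿ + 2:
  y(4) = 1282.
The recurrence gives 1280 but the closed form gives 1282, so the closed form does not satisfy the recurrence.

No, the closed form is incorrect.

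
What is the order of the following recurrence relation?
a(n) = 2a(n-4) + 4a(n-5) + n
The order is the largest lag k for which a(n-k) appears. Here the deepest term is a(n-5) (the n term is non-homogeneous and does not affect the order), so the order is 5.

Order 5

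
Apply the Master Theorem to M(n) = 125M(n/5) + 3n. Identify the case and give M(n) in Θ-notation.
Master Theorem template: M(n) = a·M(n/b) + f(n).
Here: a=125, b=5, f(n)=3n
Compute log_b(a) = log_5(125) = 3.
f(n) = 3n = O(n^(3-ε)) with ε = 2. Case 1: M(n) = Θ(n^log_b(a)) = Θ(n^3).

Case 1: M(n) = Θ(n^3)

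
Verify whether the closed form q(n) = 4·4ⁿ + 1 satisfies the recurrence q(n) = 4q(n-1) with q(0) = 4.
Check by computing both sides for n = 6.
From the recurrence with q(0) = 4:
  q(0) = 4, q(1) = 16, q(2) = 64, q(3) = 256, q(4) = 1024, q(5) = 4096, q(6) = 16384
  so the recurrence gives q(6) = 16384.
From the proposed closed form q(n) = 4·4ⁿ + 1:
  q(6) = 16385.
The recurrence gives 16384 but the closed form gives 16385, so the closed form does not satisfy the recurrence.

No, the closed form is incorrect.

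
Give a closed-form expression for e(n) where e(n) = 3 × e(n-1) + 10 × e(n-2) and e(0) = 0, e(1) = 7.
Recurrence: e(n) = 3 × e(n-1) + 10 × e(n-2), initial: e(0) = 0, e(1) = 7.
Characteristic equation: r² - 3r - 10 = 0, which factors as (r - 5)(r + 2) = 0, so r = 5, -2. General solution e(n) = A·5ⁿ + B·(-2)ⁿ. From e(0) = 0: A + B = 0. From e(1) = 7: 5A - 2B = 7. Solving gives A = 1, B = -1.

e(n) = 5ⁿ - (-2)ⁿ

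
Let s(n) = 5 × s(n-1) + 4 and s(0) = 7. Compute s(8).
Computing step by step:
s(0) = 7
s(1) = 5 × 7 + 4 = 39
s(2) = 5 × 39 + 4 = 199
s(3) = 5 × 199 + 4 = 999
s(4) = 5 × 999 + 4 = 4999
s(5) = 5 × 4999 + 4 = 24999
s(6) = 5 × 24999 + 4 = 124999
s(7) = 5 × 124999 + 4 = 624999
s(8) = 5 × 624999 + 4 = 3124999

3124999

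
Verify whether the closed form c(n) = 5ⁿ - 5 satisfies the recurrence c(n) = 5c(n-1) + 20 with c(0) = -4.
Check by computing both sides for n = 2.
From the recurrence with c(0) = -4:
  c(0) = -4, c(1) = 0, c(2) = 20
  so the recurrence gives c(2) = 20.
From the proposed closed form c(n) = 5ⁿ - 5:
  c(2) = 20.
Both sides give 20 at n = 2, and the initial condition(s) match, so the closed form is consistent.

Yes, the closed form is correct.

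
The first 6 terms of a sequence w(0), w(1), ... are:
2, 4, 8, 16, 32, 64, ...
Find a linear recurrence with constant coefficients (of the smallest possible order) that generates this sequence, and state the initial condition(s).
Look for the lowest-order linear relation among consecutive terms.
Observation: each term is 2× the previous.
Check at n=2: 2·4 = 8. ✓

w(n) = 2 × w(n-1), w(0) = 2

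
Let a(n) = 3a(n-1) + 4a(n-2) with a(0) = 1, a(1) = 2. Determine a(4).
Computing the sequence terms:
1, 2, 10, 38, 154

154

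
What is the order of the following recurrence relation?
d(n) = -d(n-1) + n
The order is the largest lag k for which d(n-k) appears. Here the deepest term is d(n-1) (the n term is non-homogeneous and does not affect the order), so the order is 1.

Order 1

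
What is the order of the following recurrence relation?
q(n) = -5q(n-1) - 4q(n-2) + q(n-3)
The order is the largest lag k for which q(n-k) appears. Here the deepest term is q(n-3), so the order is 3.

Order 3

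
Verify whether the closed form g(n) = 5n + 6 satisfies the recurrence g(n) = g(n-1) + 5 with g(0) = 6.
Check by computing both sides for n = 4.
From the recurrence with g(0) = 6:
  g(0) = 6, g(1) = 11, g(2) = 16, g(3) = 21, g(4) = 26
  so the recurrence gives g(4) = 26.
From the proposed closed form g(n) = 5n + 6:
  g(4) = 26.
Both sides give 26 at n = 4, and the initial condition(s) match, so the closed form is consistent.

Yes, the closed form is correct.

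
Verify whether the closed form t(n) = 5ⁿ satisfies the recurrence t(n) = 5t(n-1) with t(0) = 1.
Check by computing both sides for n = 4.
From the recurrence with t(0) = 1:
  t(0) = 1, t(1) = 5, t(2) = 25, t(3) = 125, t(4) = 625
  so the recurrence gives t(4) = 625.
From the proposed closed form t(n) = 5ⁿ:
  t(4) = 625.
Both sides give 625 at n = 4, and the initial condition(s) match, so the closed form is consistent.

Yes, the closed form is correct.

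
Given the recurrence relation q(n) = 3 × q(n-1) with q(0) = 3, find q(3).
Computing step by step:
q(0) = 3
q(1) = 3 × 3 = 9
q(2) = 3 × 9 = 27
q(3) = 3 × 27 = 81

81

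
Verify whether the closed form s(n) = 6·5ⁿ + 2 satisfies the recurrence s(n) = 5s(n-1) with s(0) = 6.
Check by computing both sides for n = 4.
From the recurrence with s(0) = 6:
  s(0) = 6, s(1) = 30, s(2) = 150, s(3) = 750, s(4) = 3750
  so the recurrence gives s(4) = 3750.
From the proposed closed form s(n) = 6·5ⁿ + 2:
  s(4) = 3752.
The recurrence gives 3750 but the closed form gives 3752, so the closed form does not satisfy the recurrence.

No, the closed form is incorrect.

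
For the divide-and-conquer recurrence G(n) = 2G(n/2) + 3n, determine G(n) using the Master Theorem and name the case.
Master Theorem template: G(n) = a·G(n/b) + f(n).
Here: a=2, b=2, f(n)=3n
Compute log_b(a) = log_2(2) = 1.
f(n) = 3n = Θ(n). Case 2: G(n) = Θ(n log n).

Case 2: G(n) = Θ(n log n)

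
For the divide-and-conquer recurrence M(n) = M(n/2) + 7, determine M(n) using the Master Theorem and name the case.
Master Theorem template: M(n) = a·M(n/b) + f(n).
Here: a=1, b=2, f(n)=7
Compute log_b(a) = log_2(1) = 0.
f(n) = 7 = Θ(1). Case 2: M(n) = Θ(log n).

Case 2: M(n) = Θ(log n)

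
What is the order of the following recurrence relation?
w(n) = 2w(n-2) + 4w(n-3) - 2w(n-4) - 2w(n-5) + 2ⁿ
The order is the largest lag k for which w(n-k) appears. Here the deepest term is w(n-5) (the 2ⁿ term is non-homogeneous and does not affect the order), so the order is 5.

Order 5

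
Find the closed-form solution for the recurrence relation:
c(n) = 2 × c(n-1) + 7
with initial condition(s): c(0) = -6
Recurrence: c(n) = 2 × c(n-1) + 7, initial: c(0) = -6.
Try c(n) = A·2ⁿ + C. Substituting: A·2ⁿ + C = 2(A·2ⁿ⁻¹ + C) + 7 = A·2ⁿ + 2C + 7, so C = 2C + 7, giving C = -7. Then c(0) = A - 7 = -6 gives A = 1.

c(n) = 2ⁿ - 7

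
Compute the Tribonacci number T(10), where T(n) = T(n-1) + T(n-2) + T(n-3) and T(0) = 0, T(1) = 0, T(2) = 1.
Computing the sequence terms:
0, 0, 1, 1, 2, 4, 7, 13, 24, 44, 81

81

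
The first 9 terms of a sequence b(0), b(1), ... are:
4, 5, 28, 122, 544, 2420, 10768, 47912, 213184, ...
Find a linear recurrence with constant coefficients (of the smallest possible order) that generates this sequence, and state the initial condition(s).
Look for the lowest-order linear relation among consecutive terms.
Observation: b(n) - 4·b(n-1) - (2)·b(n-2) = 0 holds for the shown terms, and no order-1 relation b(n) = α·b(n-1) + β fits.
Check at n=3: 4·28 + (2)·5 = 122. ✓

b(n) = 4b(n-1) + 2b(n-2), b(0) = 4, b(1) = 5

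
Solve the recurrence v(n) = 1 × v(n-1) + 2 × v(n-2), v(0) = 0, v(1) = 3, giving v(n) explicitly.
Recurrence: v(n) = 1 × v(n-1) + 2 × v(n-2), initial: v(0) = 0, v(1) = 3.
Characteristic equation: r² - 1r - 2 = 0, which factors as (r - 2)(r + 1) = 0, so r = 2, -1. General solution v(n) = A·2ⁿ + B·(-1)ⁿ. From v(0) = 0: A + B = 0. From v(1) = 3: 2A - 1B = 3. Solving gives A = 1, B = -1.

v(n) = 2ⁿ - (-1)ⁿ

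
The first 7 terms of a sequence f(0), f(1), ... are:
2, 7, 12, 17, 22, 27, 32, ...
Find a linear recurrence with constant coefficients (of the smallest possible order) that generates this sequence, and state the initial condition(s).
Look for the lowest-order linear relation among consecutive terms.
Observation: consecutive differences are constant (= 5).
Check at n=2: 1·7 + 5 = 12. ✓

f(n) = f(n-1) + 5, f(0) = 2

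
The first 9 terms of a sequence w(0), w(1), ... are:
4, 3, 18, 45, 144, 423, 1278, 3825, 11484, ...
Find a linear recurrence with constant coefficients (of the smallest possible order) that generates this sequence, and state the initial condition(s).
Look for the lowest-order linear relation among consecutive terms.
Observation: w(n) - 2·w(n-1) - (3)·w(n-2) = 0 holds for the shown terms, and no order-1 relation w(n) = α·w(n-1) + β fits.
Check at n=3: 2·18 + (3)·3 = 45. ✓

w(n) = 2w(n-1) + 3w(n-2), w(0) = 4, w(1) = 3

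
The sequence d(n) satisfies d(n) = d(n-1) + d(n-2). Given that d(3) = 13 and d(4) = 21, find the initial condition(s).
Work backwards using d(k) = d(k+2) - d(k+1):
d(2) = d(4) - d(3) = 21 - 13 = 8
d(1) = d(3) - d(2) = 13 - 8 = 5
d(0) = d(2) - d(1) = 8 - 5 = 3

d(0) = 3, d(1) = 5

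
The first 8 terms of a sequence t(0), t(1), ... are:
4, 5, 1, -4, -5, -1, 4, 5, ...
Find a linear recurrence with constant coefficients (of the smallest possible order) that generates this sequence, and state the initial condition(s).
Look for the lowest-order linear relation among consecutive terms.
Observation: t(n) - 1·t(n-1) - (-1)·t(n-2) = 0 holds for the shown terms, and no order-1 relation t(n) = α·t(n-1) + β fits.
Check at n=3: 1·1 + (-1)·5 = -4. ✓

t(n) = t(n-1) - t(n-2), t(0) = 4, t(1) = 5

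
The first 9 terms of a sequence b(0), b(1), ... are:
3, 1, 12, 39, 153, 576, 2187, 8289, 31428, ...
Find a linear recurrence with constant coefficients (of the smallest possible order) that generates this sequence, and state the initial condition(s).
Look for the lowest-order linear relation among consecutive terms.
Observation: b(n) - 3·b(n-1) - (3)·b(n-2) = 0 holds for the shown terms, and no order-1 relation b(n) = α·b(n-1) + β fits.
Check at n=3: 3·12 + (3)·1 = 39. ✓

b(n) = 3b(n-1) + 3b(n-2), b(0) = 3, b(1) = 1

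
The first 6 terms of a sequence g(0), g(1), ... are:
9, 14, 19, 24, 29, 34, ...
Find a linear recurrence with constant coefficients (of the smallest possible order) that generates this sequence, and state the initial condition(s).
Look for the lowest-order linear relation among consecutive terms.
Observation: consecutive differences are constant (= 5).
Check at n=2: 1·14 + 5 = 19. ✓

g(n) = g(n-1) + 5, g(0) = 9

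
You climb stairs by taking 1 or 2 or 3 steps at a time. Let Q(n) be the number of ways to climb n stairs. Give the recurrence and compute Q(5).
Condition on the size of the last step (1 to 3): before it there were n-1, …, n-3 stairs climbed, and these cases are disjoint, so Q(n) = Q(n-1) + Q(n-2) + Q(n-3) (order-3 linear recurrence).
Initial conditions by direct count (compositions of i into parts ≤ 3): Q(1) = 1; Q(2) = 2; Q(3) = 4.
Iterating the recurrence: Q(4) = 7, Q(5) = 13.

Q(n) = Q(n-1) + Q(n-2) + Q(n-3), Q(1) = 1, Q(2) = 2, Q(3) = 4; Q(5) = 13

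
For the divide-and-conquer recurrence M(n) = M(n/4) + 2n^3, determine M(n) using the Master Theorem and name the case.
Master Theorem template: M(n) = a·M(n/b) + f(n).
Here: a=1, b=4, f(n)=2n^3
Compute log_b(a) = log_4(1) = 0.
f(n) = 2n^3 = Ω(n^(0+ε)) with ε = 3, and the regularity condition holds (a·f(n/b) = (a/b^3)·f(n) with a/b^3 = 4^-3 < 1). Case 3: M(n) = Θ(f(n)) = Θ(n^3).

Case 3: M(n) = Θ(n^3)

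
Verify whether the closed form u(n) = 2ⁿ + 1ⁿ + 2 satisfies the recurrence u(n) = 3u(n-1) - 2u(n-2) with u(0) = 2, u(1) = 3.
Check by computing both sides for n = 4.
From the recurrence with u(0) = 2, u(1) = 3:
  u(0) = 2, u(1) = 3, u(2) = 5, u(3) = 9, u(4) = 17
  so the recurrence gives u(4) = 17.
From the proposed closed form u(n) = 2ⁿ + 1ⁿ + 2:
  u(4) = 19.
The recurrence gives 17 but the closed form gives 19, so the closed form does not satisfy the recurrence.

No, the closed form is incorrect.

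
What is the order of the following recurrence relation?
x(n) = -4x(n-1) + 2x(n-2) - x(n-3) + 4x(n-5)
The order is the largest lag k for which x(n-k) appears. Here the deepest term is x(n-5), so the order is 5.

Order 5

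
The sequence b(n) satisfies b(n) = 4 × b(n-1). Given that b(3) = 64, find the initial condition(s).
In general b(n) = 4ⁿ · b(0). At n = 3: b(0) = b(3) / 4^3 = 64 / 64 = 1.

b(0) = 1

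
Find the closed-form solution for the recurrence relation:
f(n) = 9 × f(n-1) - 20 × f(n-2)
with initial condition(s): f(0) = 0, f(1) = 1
Recurrence: f(n) = 9 × f(n-1) - 20 × f(n-2), initial: f(0) = 0, f(1) = 1.
Characteristic equation: r² - 9r + 20 = 0, which factors as (r - 5)(r - 4) = 0, so r = 5, 4. General solution f(n) = A·5ⁿ + B·4ⁿ. From f(0) = 0: A + B = 0. From f(1) = 1: 5A + 4B = 1. Solving gives A = 1, B = -1.

f(n) = 5ⁿ - 4ⁿ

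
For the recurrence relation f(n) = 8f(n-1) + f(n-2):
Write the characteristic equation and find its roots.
Substitute f(n) = rⁿ and divide through by rⁿ⁻²: r² - 8r - 1 = 0
Discriminant: 8² + 4·1 = 68, not a perfect square, so by the quadratic formula r = (8 ± √68)/2.
General solution: f(n) = A·r₁ⁿ + B·r₂ⁿ where r₁,r₂ = (8 ± √68)/2

Characteristic: r² - 8r - 1 = 0, Roots: r = (8 ± √68)/2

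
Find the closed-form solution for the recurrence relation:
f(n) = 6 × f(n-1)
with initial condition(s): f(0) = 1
Recurrence: f(n) = 6 × f(n-1), initial: f(0) = 1.
Each term is 6 times the previous, so this is geometric with ratio 6. After n steps: f(n) = f(0)·6ⁿ = 6ⁿ.

f(n) = 6ⁿ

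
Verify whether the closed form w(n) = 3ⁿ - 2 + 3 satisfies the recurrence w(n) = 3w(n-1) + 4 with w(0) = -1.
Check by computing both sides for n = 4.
From the recurrence with w(0) = -1:
  w(0) = -1, w(1) = 1, w(2) = 7, w(3) = 25, w(4) = 79
  so the recurrence gives w(4) = 79.
From the proposed closed form w(n) = 3ⁿ - 2 + 3:
  w(4) = 82.
The recurrence gives 79 but the closed form gives 82, so the closed form does not satisfy the recurrence.

No, the closed form is incorrect.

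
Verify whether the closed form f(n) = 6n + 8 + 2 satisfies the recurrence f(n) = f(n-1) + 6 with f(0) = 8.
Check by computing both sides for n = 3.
From the recurrence with f(0) = 8:
  f(0) = 8, f(1) = 14, f(2) = 20, f(3) = 26
  so the recurrence gives f(3) = 26.
From the proposed closed form f(n) = 6n + 8 + 2:
  f(3) = 28.
The recurrence gives 26 but the closed form gives 28, so the closed form does not satisfy the recurrence.

No, the closed form is incorrect.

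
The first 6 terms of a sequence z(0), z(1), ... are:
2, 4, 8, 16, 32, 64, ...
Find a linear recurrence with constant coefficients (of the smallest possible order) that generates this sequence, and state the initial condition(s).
Look for the lowest-order linear relation among consecutive terms.
Observation: each term is 2× the previous.
Check at n=2: 2·4 = 8. ✓

z(n) = 2 × z(n-1), z(0) = 2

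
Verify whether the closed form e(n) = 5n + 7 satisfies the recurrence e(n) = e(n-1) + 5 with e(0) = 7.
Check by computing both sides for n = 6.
From the recurrence with e(0) = 7:
  e(0) = 7, e(1) = 12, e(2) = 17, e(3) = 22, e(4) = 27, e(5) = 32, e(6) = 37
  so the recurrence gives e(6) = 37.
From the proposed closed form e(n) = 5n + 7:
  e(6) = 37.
Both sides give 37 at n = 6, and the initial condition(s) match, so the closed form is consistent.

Yes, the closed form is correct.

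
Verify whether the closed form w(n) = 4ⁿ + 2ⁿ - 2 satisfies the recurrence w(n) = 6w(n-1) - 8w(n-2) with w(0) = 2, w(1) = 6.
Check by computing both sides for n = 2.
From the recurrence with w(0) = 2, w(1) = 6:
  w(0) = 2, w(1) = 6, w(2) = 20
  so the recurrence gives w(2) = 20.
From the proposed closed form w(n) = 4ⁿ + 2ⁿ - 2:
  w(2) = 18.
The recurrence gives 20 but the closed form gives 18, so the closed form does not satisfy the recurrence.

No, the closed form is incorrect.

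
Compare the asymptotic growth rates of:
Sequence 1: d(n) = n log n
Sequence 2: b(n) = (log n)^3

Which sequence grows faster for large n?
Comparing growth rates:
Growth-rate hierarchy: log n ≺ any polynomial ≺ any exponential cⁿ (c>1) ≺ n! ≺ nⁿ.
polynomial degree 1 (with log factor) dominates polylogarithmic (log n)^3 asymptotically.

d(n) grows faster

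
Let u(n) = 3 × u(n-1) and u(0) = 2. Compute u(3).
Computing step by step:
u(0) = 2
u(1) = 3 × 2 = 6
u(2) = 3 × 6 = 18
u(3) = 3 × 18 = 54

54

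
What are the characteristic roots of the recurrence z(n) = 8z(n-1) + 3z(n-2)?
Substitute z(n) = rⁿ and divide through by rⁿ⁻²: r² - 8r - 3 = 0
Discriminant: 8² + 4·3 = 76, not a perfect square, so by the quadratic formula r = (8 ± √76)/2.
General solution: z(n) = A·r₁ⁿ + B·r₂ⁿ where r₁,r₂ = (8 ± √76)/2

Characteristic: r² - 8r - 3 = 0, Roots: r = (8 ± √76)/2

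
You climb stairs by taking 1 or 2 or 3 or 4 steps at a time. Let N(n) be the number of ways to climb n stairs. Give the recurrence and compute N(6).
Condition on the size of the last step (1 to 4): before it there were n-1, …, n-4 stairs climbed, and these cases are disjoint, so N(n) = N(n-1) + N(n-2) + N(n-3) + N(n-4) (order-4 linear recurrence).
Initial conditions by direct count (compositions of i into parts ≤ 4): N(1) = 1; N(2) = 2; N(3) = 4; N(4) = 8.
Iterating the recurrence: N(5) = 15, N(6) = 29.

N(n) = N(n-1) + N(n-2) + N(n-3) + N(n-4), N(1) = 1, N(2) = 2, N(3) = 4, N(4) = 8; N(6) = 29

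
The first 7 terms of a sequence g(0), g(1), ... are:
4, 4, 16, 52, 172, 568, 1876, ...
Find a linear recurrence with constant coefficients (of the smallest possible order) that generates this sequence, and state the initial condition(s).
Look for the lowest-order linear relation among consecutive terms.
Observation: g(n) - 3·g(n-1) - (1)·g(n-2) = 0 holds for the shown terms, and no order-1 relation g(n) = α·g(n-1) + β fits.
Check at n=3: 3·16 + (1)·4 = 52. ✓

g(n) = 3g(n-1) + g(n-2), g(0) = 4, g(1) = 4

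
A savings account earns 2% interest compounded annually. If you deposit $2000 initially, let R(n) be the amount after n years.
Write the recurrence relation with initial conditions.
Each year the balance grows by 2%, i.e. is multiplied by 1 + 2/100 = 1.02, so R(n) = 1.02 × R(n-1). The initial deposit gives R(0) = 2000.
Unrolling gives the closed form R(n) = 2000 × (1.02)ⁿ.

R(n) = 1.02 × R(n-1), R(0) = 2000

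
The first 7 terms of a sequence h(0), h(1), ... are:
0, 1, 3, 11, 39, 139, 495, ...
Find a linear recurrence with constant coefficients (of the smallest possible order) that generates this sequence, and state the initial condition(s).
Look for the lowest-order linear relation among consecutive terms.
Observation: h(n) - 3·h(n-1) - (2)·h(n-2) = 0 holds for the shown terms, and no order-1 relation h(n) = α·h(n-1) + β fits.
Check at n=3: 3·3 + (2)·1 = 11. ✓

h(n) = 3h(n-1) + 2h(n-2), h(0) = 0, h(1) = 1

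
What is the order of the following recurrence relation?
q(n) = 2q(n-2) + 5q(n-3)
The order is the largest lag k for which q(n-k) appears. Here the deepest term is q(n-3), so the order is 3.

Order 3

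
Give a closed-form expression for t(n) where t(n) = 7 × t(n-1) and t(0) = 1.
Recurrence: t(n) = 7 × t(n-1), initial: t(0) = 1.
Each term is 7 times the previous, so this is geometric with ratio 7. After n steps: t(n) = t(0)·7ⁿ = 7ⁿ.

t(n) = 7ⁿ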